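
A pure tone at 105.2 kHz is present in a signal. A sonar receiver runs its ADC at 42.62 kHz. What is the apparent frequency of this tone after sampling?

105.2 kHz mod fs = 19.96 kHz.
19.96 kHz ≤ fs/2 = 21.31 kHz, appears at 19.96 kHz.

19.96 kHz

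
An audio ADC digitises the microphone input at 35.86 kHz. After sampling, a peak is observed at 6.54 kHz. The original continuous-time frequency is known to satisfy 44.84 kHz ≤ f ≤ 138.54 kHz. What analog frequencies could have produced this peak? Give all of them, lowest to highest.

65.18 kHz, 78.26 kHz, 101.04 kHz, 114.12 kHz, 136.9 kHz

Frequencies that alias to 6.54 kHz are k·fs ± 6.54 kHz for integer k ≥ 0.
k=0: 6.54 kHz.
k=1: 29.32 kHz, 42.4 kHz.
k=2: 65.18 kHz, 78.26 kHz.
k=3: 101.04 kHz, 114.12 kHz.
k=4: 136.9 kHz, 149.98 kHz.
k=5: 172.76 kHz, 185.84 kHz.
Within [44.84 kHz, 138.54 kHz]: 65.18 kHz, 78.26 kHz, 101.04 kHz, 114.12 kHz, 136.9 kHz.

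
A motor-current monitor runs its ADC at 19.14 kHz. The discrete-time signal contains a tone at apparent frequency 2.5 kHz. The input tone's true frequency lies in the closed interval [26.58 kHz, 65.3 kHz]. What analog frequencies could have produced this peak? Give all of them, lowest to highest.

Frequencies that alias to 2.5 kHz are k·fs ± 2.5 kHz for integer k ≥ 0.
k=0: 2.5 kHz.
k=1: 16.64 kHz, 21.64 kHz.
k=2: 35.78 kHz, 40.78 kHz.
k=3: 54.92 kHz, 59.92 kHz.
k=4: 74.06 kHz, 79.06 kHz.
Within [26.58 kHz, 65.3 kHz]: 35.78 kHz, 40.78 kHz, 54.92 kHz, 59.92 kHz.

35.78 kHz, 40.78 kHz, 54.92 kHz, 59.92 kHz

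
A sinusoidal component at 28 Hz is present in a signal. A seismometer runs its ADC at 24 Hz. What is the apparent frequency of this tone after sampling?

4 Hz

28 Hz mod fs = 4 Hz.
4 Hz ≤ fs/2 = 12 Hz, appears at 4 Hz.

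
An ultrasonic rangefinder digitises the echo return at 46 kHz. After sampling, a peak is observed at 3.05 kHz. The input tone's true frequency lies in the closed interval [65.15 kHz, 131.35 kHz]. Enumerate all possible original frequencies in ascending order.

Frequencies that alias to 3.05 kHz are k·fs ± 3.05 kHz for integer k ≥ 0.
k=0: 3.05 kHz.
k=1: 42.95 kHz, 49.05 kHz.
k=2: 88.95 kHz, 95.05 kHz.
k=3: 134.95 kHz, 141.05 kHz.
Within [65.15 kHz, 131.35 kHz]: 88.95 kHz, 95.05 kHz.

88.95 kHz, 95.05 kHz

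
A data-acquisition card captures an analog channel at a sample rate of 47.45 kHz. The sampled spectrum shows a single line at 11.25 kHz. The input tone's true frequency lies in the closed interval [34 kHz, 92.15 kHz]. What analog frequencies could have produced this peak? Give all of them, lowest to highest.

36.2 kHz, 58.7 kHz, 83.65 kHz

Frequencies that alias to 11.25 kHz are k·fs ± 11.25 kHz for integer k ≥ 0.
k=0: 11.25 kHz.
k=1: 36.2 kHz, 58.7 kHz.
k=2: 83.65 kHz, 106.15 kHz.
k=3: 131.1 kHz, 153.6 kHz.
Within [34 kHz, 92.15 kHz]: 36.2 kHz, 58.7 kHz, 83.65 kHz.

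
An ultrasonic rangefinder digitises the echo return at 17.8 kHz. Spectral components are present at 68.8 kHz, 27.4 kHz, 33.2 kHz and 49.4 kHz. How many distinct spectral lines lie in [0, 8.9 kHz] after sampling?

fs/2 = 8.9 kHz.
68.8 kHz mod fs = 15.4 kHz.
15.4 kHz > fs/2 = 8.9 kHz, folds to fs − 15.4 kHz = 2.4 kHz.
27.4 kHz mod fs = 9.6 kHz.
9.6 kHz > fs/2 = 8.9 kHz, folds to fs − 9.6 kHz = 8.2 kHz.
33.2 kHz mod fs = 15.4 kHz.
15.4 kHz > fs/2 = 8.9 kHz, folds to fs − 15.4 kHz = 2.4 kHz.
49.4 kHz mod fs = 13.8 kHz.
13.8 kHz > fs/2 = 8.9 kHz, folds to fs − 13.8 kHz = 4 kHz.
Distinct values: {2.4 kHz, 4 kHz, 8.2 kHz} → 3.

3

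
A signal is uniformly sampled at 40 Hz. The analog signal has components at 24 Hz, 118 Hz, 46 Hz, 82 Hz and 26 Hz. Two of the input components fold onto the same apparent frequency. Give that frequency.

fs/2 = 20 Hz.
24 Hz > fs/2 = 20 Hz, folds to fs − 24 Hz = 16 Hz.
118 Hz mod fs = 38 Hz.
38 Hz > fs/2 = 20 Hz, folds to fs − 38 Hz = 2 Hz.
46 Hz mod fs = 6 Hz.
6 Hz ≤ fs/2 = 20 Hz, appears at 6 Hz.
82 Hz mod fs = 2 Hz.
2 Hz ≤ fs/2 = 20 Hz, appears at 2 Hz.
26 Hz > fs/2 = 20 Hz, folds to fs − 26 Hz = 14 Hz.
82 Hz and 118 Hz both map to 2 Hz.

2 Hz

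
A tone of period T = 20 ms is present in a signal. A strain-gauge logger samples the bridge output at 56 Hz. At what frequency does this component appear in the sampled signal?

6 Hz

T = 20 ms → f = 1/T = 50 Hz.
50 Hz > fs/2 = 28 Hz, folds to fs − 50 Hz = 6 Hz.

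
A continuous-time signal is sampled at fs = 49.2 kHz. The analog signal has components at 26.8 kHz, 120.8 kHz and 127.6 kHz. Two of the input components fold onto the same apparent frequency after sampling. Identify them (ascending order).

fs/2 = 24.6 kHz.
26.8 kHz > fs/2 = 24.6 kHz, folds to fs − 26.8 kHz = 22.4 kHz.
120.8 kHz mod fs = 22.4 kHz.
22.4 kHz ≤ fs/2 = 24.6 kHz, appears at 22.4 kHz.
127.6 kHz mod fs = 29.2 kHz.
29.2 kHz > fs/2 = 24.6 kHz, folds to fs − 29.2 kHz = 20 kHz.
26.8 kHz and 120.8 kHz both map to 22.4 kHz.

26.8 kHz, 120.8 kHz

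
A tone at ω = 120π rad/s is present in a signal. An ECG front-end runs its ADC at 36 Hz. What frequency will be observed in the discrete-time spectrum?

ω = 120π rad/s → f = ω/(2π) = 60 Hz.
60 Hz mod fs = 24 Hz.
24 Hz > fs/2 = 18 Hz, folds to fs − 24 Hz = 12 Hz.

12 Hz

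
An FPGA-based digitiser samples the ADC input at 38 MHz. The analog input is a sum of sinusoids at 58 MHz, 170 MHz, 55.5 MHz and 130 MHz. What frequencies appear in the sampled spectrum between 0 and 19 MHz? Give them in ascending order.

16 MHz, 17.5 MHz, 18 MHz

fs/2 = 19 MHz.
58 MHz mod fs = 20 MHz.
20 MHz > fs/2 = 19 MHz, folds to fs − 20 MHz = 18 MHz.
170 MHz mod fs = 18 MHz.
18 MHz ≤ fs/2 = 19 MHz, appears at 18 MHz.
55.5 MHz mod fs = 17.5 MHz.
17.5 MHz ≤ fs/2 = 19 MHz, appears at 17.5 MHz.
130 MHz mod fs = 16 MHz.
16 MHz ≤ fs/2 = 19 MHz, appears at 16 MHz.
Distinct values: {16 MHz, 17.5 MHz, 18 MHz}.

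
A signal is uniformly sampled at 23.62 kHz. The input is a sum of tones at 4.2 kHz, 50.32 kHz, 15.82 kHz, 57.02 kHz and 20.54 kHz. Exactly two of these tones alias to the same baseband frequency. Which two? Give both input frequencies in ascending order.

fs/2 = 11.81 kHz.
4.2 kHz ≤ fs/2 = 11.81 kHz, passes unchanged.
50.32 kHz mod fs = 3.08 kHz.
3.08 kHz ≤ fs/2 = 11.81 kHz, appears at 3.08 kHz.
15.82 kHz > fs/2 = 11.81 kHz, folds to fs − 15.82 kHz = 7.8 kHz.
57.02 kHz mod fs = 9.78 kHz.
9.78 kHz ≤ fs/2 = 11.81 kHz, appears at 9.78 kHz.
20.54 kHz > fs/2 = 11.81 kHz, folds to fs − 20.54 kHz = 3.08 kHz.
20.54 kHz and 50.32 kHz both map to 3.08 kHz.

20.54 kHz, 50.32 kHz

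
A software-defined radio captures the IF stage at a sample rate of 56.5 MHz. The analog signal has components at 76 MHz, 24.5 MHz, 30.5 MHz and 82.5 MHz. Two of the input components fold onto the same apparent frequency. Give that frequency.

26 MHz

fs/2 = 28.25 MHz.
76 MHz mod fs = 19.5 MHz.
19.5 MHz ≤ fs/2 = 28.25 MHz, appears at 19.5 MHz.
24.5 MHz ≤ fs/2 = 28.25 MHz, passes unchanged.
30.5 MHz > fs/2 = 28.25 MHz, folds to fs − 30.5 MHz = 26 MHz.
82.5 MHz mod fs = 26 MHz.
26 MHz ≤ fs/2 = 28.25 MHz, appears at 26 MHz.
30.5 MHz and 82.5 MHz both map to 26 MHz.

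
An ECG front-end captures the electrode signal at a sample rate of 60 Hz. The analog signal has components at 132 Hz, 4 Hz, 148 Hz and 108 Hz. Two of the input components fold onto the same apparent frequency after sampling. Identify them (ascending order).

fs/2 = 30 Hz.
132 Hz mod fs = 12 Hz.
12 Hz ≤ fs/2 = 30 Hz, appears at 12 Hz.
4 Hz ≤ fs/2 = 30 Hz, passes unchanged.
148 Hz mod fs = 28 Hz.
28 Hz ≤ fs/2 = 30 Hz, appears at 28 Hz.
108 Hz mod fs = 48 Hz.
48 Hz > fs/2 = 30 Hz, folds to fs − 48 Hz = 12 Hz.
108 Hz and 132 Hz both map to 12 Hz.

108 Hz, 132 Hz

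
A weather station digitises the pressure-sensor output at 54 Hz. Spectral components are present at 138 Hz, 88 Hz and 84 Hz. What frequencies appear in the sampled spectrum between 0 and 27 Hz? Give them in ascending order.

fs/2 = 27 Hz.
138 Hz mod fs = 30 Hz.
30 Hz > fs/2 = 27 Hz, folds to fs − 30 Hz = 24 Hz.
88 Hz mod fs = 34 Hz.
34 Hz > fs/2 = 27 Hz, folds to fs − 34 Hz = 20 Hz.
84 Hz mod fs = 30 Hz.
30 Hz > fs/2 = 27 Hz, folds to fs − 30 Hz = 24 Hz.
Distinct values: {20 Hz, 24 Hz}.

20 Hz, 24 Hz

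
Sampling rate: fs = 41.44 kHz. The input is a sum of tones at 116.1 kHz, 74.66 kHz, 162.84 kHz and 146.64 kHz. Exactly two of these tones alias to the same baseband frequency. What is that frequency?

fs/2 = 20.72 kHz.
116.1 kHz mod fs = 33.22 kHz.
33.22 kHz > fs/2 = 20.72 kHz, folds to fs − 33.22 kHz = 8.22 kHz.
74.66 kHz mod fs = 33.22 kHz.
33.22 kHz > fs/2 = 20.72 kHz, folds to fs − 33.22 kHz = 8.22 kHz.
162.84 kHz mod fs = 38.52 kHz.
38.52 kHz > fs/2 = 20.72 kHz, folds to fs − 38.52 kHz = 2.92 kHz.
146.64 kHz mod fs = 22.32 kHz.
22.32 kHz > fs/2 = 20.72 kHz, folds to fs − 22.32 kHz = 19.12 kHz.
74.66 kHz and 116.1 kHz both map to 8.22 kHz.

8.22 kHz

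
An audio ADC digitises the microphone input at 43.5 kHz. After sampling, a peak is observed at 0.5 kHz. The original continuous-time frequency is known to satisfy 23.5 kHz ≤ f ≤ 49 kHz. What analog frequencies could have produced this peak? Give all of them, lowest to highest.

43 kHz, 44 kHz

Frequencies that alias to 0.5 kHz are k·fs ± 0.5 kHz for integer k ≥ 0.
k=0: 0.5 kHz.
k=1: 43 kHz, 44 kHz.
k=2: 86.5 kHz, 87.5 kHz.
Within [23.5 kHz, 49 kHz]: 43 kHz, 44 kHz.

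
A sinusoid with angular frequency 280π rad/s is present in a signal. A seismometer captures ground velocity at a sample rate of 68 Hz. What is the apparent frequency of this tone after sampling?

ω = 280π rad/s → f = ω/(2π) = 140 Hz.
140 Hz mod fs = 4 Hz.
4 Hz ≤ fs/2 = 34 Hz, appears at 4 Hz.

4 Hz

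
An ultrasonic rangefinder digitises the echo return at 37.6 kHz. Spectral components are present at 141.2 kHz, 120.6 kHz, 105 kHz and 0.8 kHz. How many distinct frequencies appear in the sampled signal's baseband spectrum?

3

fs/2 = 18.8 kHz.
141.2 kHz mod fs = 28.4 kHz.
28.4 kHz > fs/2 = 18.8 kHz, folds to fs − 28.4 kHz = 9.2 kHz.
120.6 kHz mod fs = 7.8 kHz.
7.8 kHz ≤ fs/2 = 18.8 kHz, appears at 7.8 kHz.
105 kHz mod fs = 29.8 kHz.
29.8 kHz > fs/2 = 18.8 kHz, folds to fs − 29.8 kHz = 7.8 kHz.
0.8 kHz ≤ fs/2 = 18.8 kHz, passes unchanged.
Distinct values: {0.8 kHz, 7.8 kHz, 9.2 kHz} → 3.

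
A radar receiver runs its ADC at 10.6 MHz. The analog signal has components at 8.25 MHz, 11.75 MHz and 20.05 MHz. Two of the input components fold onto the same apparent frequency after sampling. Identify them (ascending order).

11.75 MHz, 20.05 MHz

fs/2 = 5.3 MHz.
8.25 MHz > fs/2 = 5.3 MHz, folds to fs − 8.25 MHz = 2.35 MHz.
11.75 MHz mod fs = 1.15 MHz.
1.15 MHz ≤ fs/2 = 5.3 MHz, appears at 1.15 MHz.
20.05 MHz mod fs = 9.45 MHz.
9.45 MHz > fs/2 = 5.3 MHz, folds to fs − 9.45 MHz = 1.15 MHz.
11.75 MHz and 20.05 MHz both map to 1.15 MHz.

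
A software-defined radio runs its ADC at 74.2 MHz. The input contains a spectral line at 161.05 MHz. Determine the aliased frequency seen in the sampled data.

161.05 MHz mod fs = 12.65 MHz.
12.65 MHz ≤ fs/2 = 37.1 MHz, appears at 12.65 MHz.

12.65 MHz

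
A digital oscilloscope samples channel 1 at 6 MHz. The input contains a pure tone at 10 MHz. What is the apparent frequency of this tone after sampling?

2 MHz

10 MHz mod fs = 4 MHz.
4 MHz > fs/2 = 3 MHz, folds to fs − 4 MHz = 2 MHz.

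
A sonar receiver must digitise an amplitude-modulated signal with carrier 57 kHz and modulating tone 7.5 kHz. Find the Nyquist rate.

AM sidebands sit at fc ± fm = 49.5 kHz and 64.5 kHz.
Highest-frequency component: 64.5 kHz.
Nyquist rate = 2 × 64.5 kHz = 129 kHz.

129 kHz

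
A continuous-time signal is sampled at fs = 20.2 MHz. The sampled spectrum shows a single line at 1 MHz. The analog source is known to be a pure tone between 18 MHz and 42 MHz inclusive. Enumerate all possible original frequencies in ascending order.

19.2 MHz, 21.2 MHz, 39.4 MHz, 41.4 MHz

Frequencies that alias to 1 MHz are k·fs ± 1 MHz for integer k ≥ 0.
k=0: 1 MHz.
k=1: 19.2 MHz, 21.2 MHz.
k=2: 39.4 MHz, 41.4 MHz.
k=3: 59.6 MHz, 61.6 MHz.
Within [18 MHz, 42 MHz]: 19.2 MHz, 21.2 MHz, 39.4 MHz, 41.4 MHz.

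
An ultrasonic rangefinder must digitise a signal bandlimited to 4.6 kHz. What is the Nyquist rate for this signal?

Nyquist rate = 2 × 4.6 kHz = 9.2 kHz.

9.2 kHz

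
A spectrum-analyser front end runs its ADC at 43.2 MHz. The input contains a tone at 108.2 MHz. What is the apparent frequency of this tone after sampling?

21.4 MHz

108.2 MHz mod fs = 21.8 MHz.
21.8 MHz > fs/2 = 21.6 MHz, folds to fs − 21.8 MHz = 21.4 MHz.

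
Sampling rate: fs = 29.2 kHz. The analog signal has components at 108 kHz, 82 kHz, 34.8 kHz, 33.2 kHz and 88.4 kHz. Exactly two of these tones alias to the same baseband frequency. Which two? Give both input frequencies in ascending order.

fs/2 = 14.6 kHz.
108 kHz mod fs = 20.4 kHz.
20.4 kHz > fs/2 = 14.6 kHz, folds to fs − 20.4 kHz = 8.8 kHz.
82 kHz mod fs = 23.6 kHz.
23.6 kHz > fs/2 = 14.6 kHz, folds to fs − 23.6 kHz = 5.6 kHz.
34.8 kHz mod fs = 5.6 kHz.
5.6 kHz ≤ fs/2 = 14.6 kHz, appears at 5.6 kHz.
33.2 kHz mod fs = 4 kHz.
4 kHz ≤ fs/2 = 14.6 kHz, appears at 4 kHz.
88.4 kHz mod fs = 0.8 kHz.
0.8 kHz ≤ fs/2 = 14.6 kHz, appears at 0.8 kHz.
34.8 kHz and 82 kHz both map to 5.6 kHz.

34.8 kHz, 82 kHz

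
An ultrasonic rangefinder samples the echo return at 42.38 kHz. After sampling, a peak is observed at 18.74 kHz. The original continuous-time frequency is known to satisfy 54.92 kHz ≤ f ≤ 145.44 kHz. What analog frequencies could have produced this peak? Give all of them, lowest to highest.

61.12 kHz, 66.02 kHz, 103.5 kHz, 108.4 kHz

Frequencies that alias to 18.74 kHz are k·fs ± 18.74 kHz for integer k ≥ 0.
k=0: 18.74 kHz.
k=1: 23.64 kHz, 61.12 kHz.
k=2: 66.02 kHz, 103.5 kHz.
k=3: 108.4 kHz, 145.88 kHz.
k=4: 150.78 kHz, 188.26 kHz.
Within [54.92 kHz, 145.44 kHz]: 61.12 kHz, 66.02 kHz, 103.5 kHz, 108.4 kHz.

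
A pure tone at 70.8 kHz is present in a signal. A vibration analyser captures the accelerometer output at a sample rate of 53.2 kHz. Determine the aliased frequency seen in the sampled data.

70.8 kHz mod fs = 17.6 kHz.
17.6 kHz ≤ fs/2 = 26.6 kHz, appears at 17.6 kHz.

17.6 kHz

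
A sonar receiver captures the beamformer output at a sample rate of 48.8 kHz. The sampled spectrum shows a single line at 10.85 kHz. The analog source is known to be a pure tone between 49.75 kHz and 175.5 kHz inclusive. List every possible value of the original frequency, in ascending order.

59.65 kHz, 86.75 kHz, 108.45 kHz, 135.55 kHz, 157.25 kHz

Frequencies that alias to 10.85 kHz are k·fs ± 10.85 kHz for integer k ≥ 0.
k=0: 10.85 kHz.
k=1: 37.95 kHz, 59.65 kHz.
k=2: 86.75 kHz, 108.45 kHz.
k=3: 135.55 kHz, 157.25 kHz.
k=4: 184.35 kHz, 206.05 kHz.
Within [49.75 kHz, 175.5 kHz]: 59.65 kHz, 86.75 kHz, 108.45 kHz, 135.55 kHz, 157.25 kHz.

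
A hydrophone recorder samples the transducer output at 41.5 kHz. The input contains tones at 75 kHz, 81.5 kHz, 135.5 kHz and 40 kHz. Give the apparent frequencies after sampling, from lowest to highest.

fs/2 = 20.75 kHz.
75 kHz mod fs = 33.5 kHz.
33.5 kHz > fs/2 = 20.75 kHz, folds to fs − 33.5 kHz = 8 kHz.
81.5 kHz mod fs = 40 kHz.
40 kHz > fs/2 = 20.75 kHz, folds to fs − 40 kHz = 1.5 kHz.
135.5 kHz mod fs = 11 kHz.
11 kHz ≤ fs/2 = 20.75 kHz, appears at 11 kHz.
40 kHz > fs/2 = 20.75 kHz, folds to fs − 40 kHz = 1.5 kHz.
Distinct values: {1.5 kHz, 8 kHz, 11 kHz}.

1.5 kHz, 8 kHz, 11 kHz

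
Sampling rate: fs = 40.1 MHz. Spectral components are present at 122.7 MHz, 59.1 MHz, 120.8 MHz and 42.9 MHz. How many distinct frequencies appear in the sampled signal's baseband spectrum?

fs/2 = 20.05 MHz.
122.7 MHz mod fs = 2.4 MHz.
2.4 MHz ≤ fs/2 = 20.05 MHz, appears at 2.4 MHz.
59.1 MHz mod fs = 19 MHz.
19 MHz ≤ fs/2 = 20.05 MHz, appears at 19 MHz.
120.8 MHz mod fs = 0.5 MHz.
0.5 MHz ≤ fs/2 = 20.05 MHz, appears at 0.5 MHz.
42.9 MHz mod fs = 2.8 MHz.
2.8 MHz ≤ fs/2 = 20.05 MHz, appears at 2.8 MHz.
Distinct values: {0.5 MHz, 2.4 MHz, 2.8 MHz, 19 MHz} → 4.

4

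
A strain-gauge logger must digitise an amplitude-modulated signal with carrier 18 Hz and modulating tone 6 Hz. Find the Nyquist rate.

AM sidebands sit at fc ± fm = 12 Hz and 24 Hz.
Highest-frequency component: 24 Hz.
Nyquist rate = 2 × 24 Hz = 48 Hz.

48 Hz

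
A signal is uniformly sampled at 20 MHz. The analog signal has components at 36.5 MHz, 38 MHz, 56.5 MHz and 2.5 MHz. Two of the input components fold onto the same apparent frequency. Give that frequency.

3.5 MHz

fs/2 = 10 MHz.
36.5 MHz mod fs = 16.5 MHz.
16.5 MHz > fs/2 = 10 MHz, folds to fs − 16.5 MHz = 3.5 MHz.
38 MHz mod fs = 18 MHz.
18 MHz > fs/2 = 10 MHz, folds to fs − 18 MHz = 2 MHz.
56.5 MHz mod fs = 16.5 MHz.
16.5 MHz > fs/2 = 10 MHz, folds to fs − 16.5 MHz = 3.5 MHz.
2.5 MHz ≤ fs/2 = 10 MHz, passes unchanged.
36.5 MHz and 56.5 MHz both map to 3.5 MHz.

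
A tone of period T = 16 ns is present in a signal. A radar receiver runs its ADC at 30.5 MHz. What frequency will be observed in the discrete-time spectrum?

1.5 MHz

T = 16 ns → f = 1/T = 62.5 MHz.
62.5 MHz mod fs = 1.5 MHz.
1.5 MHz ≤ fs/2 = 15.25 MHz, appears at 1.5 MHz.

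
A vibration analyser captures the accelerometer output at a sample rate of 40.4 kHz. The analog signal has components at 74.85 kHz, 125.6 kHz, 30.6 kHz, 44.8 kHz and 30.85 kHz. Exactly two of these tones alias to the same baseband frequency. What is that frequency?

4.4 kHz

fs/2 = 20.2 kHz.
74.85 kHz mod fs = 34.45 kHz.
34.45 kHz > fs/2 = 20.2 kHz, folds to fs − 34.45 kHz = 5.95 kHz.
125.6 kHz mod fs = 4.4 kHz.
4.4 kHz ≤ fs/2 = 20.2 kHz, appears at 4.4 kHz.
30.6 kHz > fs/2 = 20.2 kHz, folds to fs − 30.6 kHz = 9.8 kHz.
44.8 kHz mod fs = 4.4 kHz.
4.4 kHz ≤ fs/2 = 20.2 kHz, appears at 4.4 kHz.
30.85 kHz > fs/2 = 20.2 kHz, folds to fs − 30.85 kHz = 9.55 kHz.
44.8 kHz and 125.6 kHz both map to 4.4 kHz.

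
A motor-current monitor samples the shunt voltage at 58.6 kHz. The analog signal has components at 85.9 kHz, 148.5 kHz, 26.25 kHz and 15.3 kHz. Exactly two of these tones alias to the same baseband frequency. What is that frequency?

27.3 kHz

fs/2 = 29.3 kHz.
85.9 kHz mod fs = 27.3 kHz.
27.3 kHz ≤ fs/2 = 29.3 kHz, appears at 27.3 kHz.
148.5 kHz mod fs = 31.3 kHz.
31.3 kHz > fs/2 = 29.3 kHz, folds to fs − 31.3 kHz = 27.3 kHz.
26.25 kHz ≤ fs/2 = 29.3 kHz, passes unchanged.
15.3 kHz ≤ fs/2 = 29.3 kHz, passes unchanged.
85.9 kHz and 148.5 kHz both map to 27.3 kHz.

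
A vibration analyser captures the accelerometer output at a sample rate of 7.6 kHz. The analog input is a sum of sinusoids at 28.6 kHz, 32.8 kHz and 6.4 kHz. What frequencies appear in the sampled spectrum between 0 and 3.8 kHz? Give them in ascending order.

1.2 kHz, 1.8 kHz, 2.4 kHz

fs/2 = 3.8 kHz.
28.6 kHz mod fs = 5.8 kHz.
5.8 kHz > fs/2 = 3.8 kHz, folds to fs − 5.8 kHz = 1.8 kHz.
32.8 kHz mod fs = 2.4 kHz.
2.4 kHz ≤ fs/2 = 3.8 kHz, appears at 2.4 kHz.
6.4 kHz > fs/2 = 3.8 kHz, folds to fs − 6.4 kHz = 1.2 kHz.
Distinct values: {1.2 kHz, 1.8 kHz, 2.4 kHz}.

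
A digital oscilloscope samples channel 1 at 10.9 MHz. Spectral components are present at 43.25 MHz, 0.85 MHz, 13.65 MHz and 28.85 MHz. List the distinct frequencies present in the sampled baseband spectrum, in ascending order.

fs/2 = 5.45 MHz.
43.25 MHz mod fs = 10.55 MHz.
10.55 MHz > fs/2 = 5.45 MHz, folds to fs − 10.55 MHz = 0.35 MHz.
0.85 MHz ≤ fs/2 = 5.45 MHz, passes unchanged.
13.65 MHz mod fs = 2.75 MHz.
2.75 MHz ≤ fs/2 = 5.45 MHz, appears at 2.75 MHz.
28.85 MHz mod fs = 7.05 MHz.
7.05 MHz > fs/2 = 5.45 MHz, folds to fs − 7.05 MHz = 3.85 MHz.
Distinct values: {0.35 MHz, 0.85 MHz, 2.75 MHz, 3.85 MHz}.

0.35 MHz, 0.85 MHz, 2.75 MHz, 3.85 MHz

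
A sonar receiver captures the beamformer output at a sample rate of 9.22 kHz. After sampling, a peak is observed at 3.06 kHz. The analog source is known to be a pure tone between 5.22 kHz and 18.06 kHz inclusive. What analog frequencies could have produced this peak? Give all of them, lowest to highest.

6.16 kHz, 12.28 kHz, 15.38 kHz

Frequencies that alias to 3.06 kHz are k·fs ± 3.06 kHz for integer k ≥ 0.
k=0: 3.06 kHz.
k=1: 6.16 kHz, 12.28 kHz.
k=2: 15.38 kHz, 21.5 kHz.
k=3: 24.6 kHz, 30.72 kHz.
Within [5.22 kHz, 18.06 kHz]: 6.16 kHz, 12.28 kHz, 15.38 kHz.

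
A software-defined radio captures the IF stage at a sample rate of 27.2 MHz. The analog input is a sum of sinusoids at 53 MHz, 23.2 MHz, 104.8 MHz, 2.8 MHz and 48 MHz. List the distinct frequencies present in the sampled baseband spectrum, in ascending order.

1.4 MHz, 2.8 MHz, 4 MHz, 6.4 MHz

fs/2 = 13.6 MHz.
53 MHz mod fs = 25.8 MHz.
25.8 MHz > fs/2 = 13.6 MHz, folds to fs − 25.8 MHz = 1.4 MHz.
23.2 MHz > fs/2 = 13.6 MHz, folds to fs − 23.2 MHz = 4 MHz.
104.8 MHz mod fs = 23.2 MHz.
23.2 MHz > fs/2 = 13.6 MHz, folds to fs − 23.2 MHz = 4 MHz.
2.8 MHz ≤ fs/2 = 13.6 MHz, passes unchanged.
48 MHz mod fs = 20.8 MHz.
20.8 MHz > fs/2 = 13.6 MHz, folds to fs − 20.8 MHz = 6.4 MHz.
Distinct values: {1.4 MHz, 2.8 MHz, 4 MHz, 6.4 MHz}.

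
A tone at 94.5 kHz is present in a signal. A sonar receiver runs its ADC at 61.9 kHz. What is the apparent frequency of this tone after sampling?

29.3 kHz

94.5 kHz mod fs = 32.6 kHz.
32.6 kHz > fs/2 = 30.95 kHz, folds to fs − 32.6 kHz = 29.3 kHz.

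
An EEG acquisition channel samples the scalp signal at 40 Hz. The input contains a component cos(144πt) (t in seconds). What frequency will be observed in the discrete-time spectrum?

8 Hz

ω = 144π rad/s → f = ω/(2π) = 72 Hz.
72 Hz mod fs = 32 Hz.
32 Hz > fs/2 = 20 Hz, folds to fs − 32 Hz = 8 Hz.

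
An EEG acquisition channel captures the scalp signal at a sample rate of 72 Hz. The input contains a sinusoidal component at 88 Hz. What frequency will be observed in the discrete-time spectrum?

16 Hz

88 Hz mod fs = 16 Hz.
16 Hz ≤ fs/2 = 36 Hz, appears at 16 Hz.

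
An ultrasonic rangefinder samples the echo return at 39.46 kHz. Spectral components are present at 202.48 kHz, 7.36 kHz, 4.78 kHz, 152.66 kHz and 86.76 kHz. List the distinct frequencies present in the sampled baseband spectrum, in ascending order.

fs/2 = 19.73 kHz.
202.48 kHz mod fs = 5.18 kHz.
5.18 kHz ≤ fs/2 = 19.73 kHz, appears at 5.18 kHz.
7.36 kHz ≤ fs/2 = 19.73 kHz, passes unchanged.
4.78 kHz ≤ fs/2 = 19.73 kHz, passes unchanged.
152.66 kHz mod fs = 34.28 kHz.
34.28 kHz > fs/2 = 19.73 kHz, folds to fs − 34.28 kHz = 5.18 kHz.
86.76 kHz mod fs = 7.84 kHz.
7.84 kHz ≤ fs/2 = 19.73 kHz, appears at 7.84 kHz.
Distinct values: {4.78 kHz, 5.18 kHz, 7.36 kHz, 7.84 kHz}.

4.78 kHz, 5.18 kHz, 7.36 kHz, 7.84 kHz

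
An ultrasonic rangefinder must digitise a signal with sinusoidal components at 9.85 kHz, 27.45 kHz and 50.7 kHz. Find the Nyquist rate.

Highest-frequency component: 50.7 kHz.
Nyquist rate = 2 × 50.7 kHz = 101.4 kHz.

101.4 kHz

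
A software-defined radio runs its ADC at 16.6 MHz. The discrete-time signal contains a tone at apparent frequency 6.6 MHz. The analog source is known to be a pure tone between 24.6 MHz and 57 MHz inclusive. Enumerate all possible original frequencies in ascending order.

Frequencies that alias to 6.6 MHz are k·fs ± 6.6 MHz for integer k ≥ 0.
k=0: 6.6 MHz.
k=1: 10 MHz, 23.2 MHz.
k=2: 26.6 MHz, 39.8 MHz.
k=3: 43.2 MHz, 56.4 MHz.
k=4: 59.8 MHz, 73 MHz.
Within [24.6 MHz, 57 MHz]: 26.6 MHz, 39.8 MHz, 43.2 MHz, 56.4 MHz.

26.6 MHz, 39.8 MHz, 43.2 MHz, 56.4 MHz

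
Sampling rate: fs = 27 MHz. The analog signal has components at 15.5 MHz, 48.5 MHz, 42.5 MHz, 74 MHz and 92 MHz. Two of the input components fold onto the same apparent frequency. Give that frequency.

11.5 MHz

fs/2 = 13.5 MHz.
15.5 MHz > fs/2 = 13.5 MHz, folds to fs − 15.5 MHz = 11.5 MHz.
48.5 MHz mod fs = 21.5 MHz.
21.5 MHz > fs/2 = 13.5 MHz, folds to fs − 21.5 MHz = 5.5 MHz.
42.5 MHz mod fs = 15.5 MHz.
15.5 MHz > fs/2 = 13.5 MHz, folds to fs − 15.5 MHz = 11.5 MHz.
74 MHz mod fs = 20 MHz.
20 MHz > fs/2 = 13.5 MHz, folds to fs − 20 MHz = 7 MHz.
92 MHz mod fs = 11 MHz.
11 MHz ≤ fs/2 = 13.5 MHz, appears at 11 MHz.
15.5 MHz and 42.5 MHz both map to 11.5 MHz.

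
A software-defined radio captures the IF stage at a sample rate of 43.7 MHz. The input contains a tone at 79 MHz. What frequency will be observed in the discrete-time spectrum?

79 MHz mod fs = 35.3 MHz.
35.3 MHz > fs/2 = 21.85 MHz, folds to fs − 35.3 MHz = 8.4 MHz.

8.4 MHz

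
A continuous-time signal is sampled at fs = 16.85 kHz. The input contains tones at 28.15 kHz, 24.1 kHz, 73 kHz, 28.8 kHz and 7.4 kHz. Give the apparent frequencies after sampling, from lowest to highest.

4.9 kHz, 5.55 kHz, 5.6 kHz, 7.25 kHz, 7.4 kHz

fs/2 = 8.425 kHz.
28.15 kHz mod fs = 11.3 kHz.
11.3 kHz > fs/2 = 8.425 kHz, folds to fs − 11.3 kHz = 5.55 kHz.
24.1 kHz mod fs = 7.25 kHz.
7.25 kHz ≤ fs/2 = 8.425 kHz, appears at 7.25 kHz.
73 kHz mod fs = 5.6 kHz.
5.6 kHz ≤ fs/2 = 8.425 kHz, appears at 5.6 kHz.
28.8 kHz mod fs = 11.95 kHz.
11.95 kHz > fs/2 = 8.425 kHz, folds to fs − 11.95 kHz = 4.9 kHz.
7.4 kHz ≤ fs/2 = 8.425 kHz, passes unchanged.
Distinct values: {4.9 kHz, 5.55 kHz, 5.6 kHz, 7.25 kHz, 7.4 kHz}.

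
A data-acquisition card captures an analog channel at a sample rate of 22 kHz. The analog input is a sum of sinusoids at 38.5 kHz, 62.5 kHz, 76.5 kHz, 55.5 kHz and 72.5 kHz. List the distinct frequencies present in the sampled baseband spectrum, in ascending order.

3.5 kHz, 5.5 kHz, 6.5 kHz, 10.5 kHz

fs/2 = 11 kHz.
38.5 kHz mod fs = 16.5 kHz.
16.5 kHz > fs/2 = 11 kHz, folds to fs − 16.5 kHz = 5.5 kHz.
62.5 kHz mod fs = 18.5 kHz.
18.5 kHz > fs/2 = 11 kHz, folds to fs − 18.5 kHz = 3.5 kHz.
76.5 kHz mod fs = 10.5 kHz.
10.5 kHz ≤ fs/2 = 11 kHz, appears at 10.5 kHz.
55.5 kHz mod fs = 11.5 kHz.
11.5 kHz > fs/2 = 11 kHz, folds to fs − 11.5 kHz = 10.5 kHz.
72.5 kHz mod fs = 6.5 kHz.
6.5 kHz ≤ fs/2 = 11 kHz, appears at 6.5 kHz.
Distinct values: {3.5 kHz, 5.5 kHz, 6.5 kHz, 10.5 kHz}.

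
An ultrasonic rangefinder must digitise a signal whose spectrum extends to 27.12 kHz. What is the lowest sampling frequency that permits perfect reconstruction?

Nyquist rate = 2 × 27.12 kHz = 54.24 kHz.

54.24 kHz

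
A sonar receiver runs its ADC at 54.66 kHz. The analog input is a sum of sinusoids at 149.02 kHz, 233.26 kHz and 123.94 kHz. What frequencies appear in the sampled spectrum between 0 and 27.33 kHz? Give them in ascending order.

14.62 kHz, 14.96 kHz

fs/2 = 27.33 kHz.
149.02 kHz mod fs = 39.7 kHz.
39.7 kHz > fs/2 = 27.33 kHz, folds to fs − 39.7 kHz = 14.96 kHz.
233.26 kHz mod fs = 14.62 kHz.
14.62 kHz ≤ fs/2 = 27.33 kHz, appears at 14.62 kHz.
123.94 kHz mod fs = 14.62 kHz.
14.62 kHz ≤ fs/2 = 27.33 kHz, appears at 14.62 kHz.
Distinct values: {14.62 kHz, 14.96 kHz}.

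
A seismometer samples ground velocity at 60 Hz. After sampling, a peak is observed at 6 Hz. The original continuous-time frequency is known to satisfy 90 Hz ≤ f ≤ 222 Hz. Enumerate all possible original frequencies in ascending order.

Frequencies that alias to 6 Hz are k·fs ± 6 Hz for integer k ≥ 0.
k=0: 6 Hz.
k=1: 54 Hz, 66 Hz.
k=2: 114 Hz, 126 Hz.
k=3: 174 Hz, 186 Hz.
k=4: 234 Hz, 246 Hz.
Within [90 Hz, 222 Hz]: 114 Hz, 126 Hz, 174 Hz, 186 Hz.

114 Hz, 126 Hz, 174 Hz, 186 Hz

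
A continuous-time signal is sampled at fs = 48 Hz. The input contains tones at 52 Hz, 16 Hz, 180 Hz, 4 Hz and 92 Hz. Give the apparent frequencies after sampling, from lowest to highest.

fs/2 = 24 Hz.
52 Hz mod fs = 4 Hz.
4 Hz ≤ fs/2 = 24 Hz, appears at 4 Hz.
16 Hz ≤ fs/2 = 24 Hz, passes unchanged.
180 Hz mod fs = 36 Hz.
36 Hz > fs/2 = 24 Hz, folds to fs − 36 Hz = 12 Hz.
4 Hz ≤ fs/2 = 24 Hz, passes unchanged.
92 Hz mod fs = 44 Hz.
44 Hz > fs/2 = 24 Hz, folds to fs − 44 Hz = 4 Hz.
Distinct values: {4 Hz, 12 Hz, 16 Hz}.

4 Hz, 12 Hz, 16 Hz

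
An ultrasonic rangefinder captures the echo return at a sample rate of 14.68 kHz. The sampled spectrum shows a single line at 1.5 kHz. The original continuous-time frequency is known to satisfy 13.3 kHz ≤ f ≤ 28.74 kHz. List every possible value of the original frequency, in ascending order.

Frequencies that alias to 1.5 kHz are k·fs ± 1.5 kHz for integer k ≥ 0.
k=0: 1.5 kHz.
k=1: 13.18 kHz, 16.18 kHz.
k=2: 27.86 kHz, 30.86 kHz.
k=3: 42.54 kHz, 45.54 kHz.
Within [13.3 kHz, 28.74 kHz]: 16.18 kHz, 27.86 kHz.

16.18 kHz, 27.86 kHz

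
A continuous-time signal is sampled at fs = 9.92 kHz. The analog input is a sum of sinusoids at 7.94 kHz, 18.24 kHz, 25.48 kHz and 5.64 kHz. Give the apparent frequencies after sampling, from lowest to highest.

1.6 kHz, 1.98 kHz, 4.28 kHz

fs/2 = 4.96 kHz.
7.94 kHz > fs/2 = 4.96 kHz, folds to fs − 7.94 kHz = 1.98 kHz.
18.24 kHz mod fs = 8.32 kHz.
8.32 kHz > fs/2 = 4.96 kHz, folds to fs − 8.32 kHz = 1.6 kHz.
25.48 kHz mod fs = 5.64 kHz.
5.64 kHz > fs/2 = 4.96 kHz, folds to fs − 5.64 kHz = 4.28 kHz.
5.64 kHz > fs/2 = 4.96 kHz, folds to fs − 5.64 kHz = 4.28 kHz.
Distinct values: {1.6 kHz, 1.98 kHz, 4.28 kHz}.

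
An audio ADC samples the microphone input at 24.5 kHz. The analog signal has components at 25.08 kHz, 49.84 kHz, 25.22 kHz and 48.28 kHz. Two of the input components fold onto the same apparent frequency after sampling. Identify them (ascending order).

fs/2 = 12.25 kHz.
25.08 kHz mod fs = 0.58 kHz.
0.58 kHz ≤ fs/2 = 12.25 kHz, appears at 0.58 kHz.
49.84 kHz mod fs = 0.84 kHz.
0.84 kHz ≤ fs/2 = 12.25 kHz, appears at 0.84 kHz.
25.22 kHz mod fs = 0.72 kHz.
0.72 kHz ≤ fs/2 = 12.25 kHz, appears at 0.72 kHz.
48.28 kHz mod fs = 23.78 kHz.
23.78 kHz > fs/2 = 12.25 kHz, folds to fs − 23.78 kHz = 0.72 kHz.
25.22 kHz and 48.28 kHz both map to 0.72 kHz.

25.22 kHz, 48.28 kHz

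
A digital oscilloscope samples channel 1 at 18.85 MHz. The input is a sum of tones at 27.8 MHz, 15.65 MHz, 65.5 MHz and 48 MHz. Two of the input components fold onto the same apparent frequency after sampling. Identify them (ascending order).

27.8 MHz, 65.5 MHz

fs/2 = 9.425 MHz.
27.8 MHz mod fs = 8.95 MHz.
8.95 MHz ≤ fs/2 = 9.425 MHz, appears at 8.95 MHz.
15.65 MHz > fs/2 = 9.425 MHz, folds to fs − 15.65 MHz = 3.2 MHz.
65.5 MHz mod fs = 8.95 MHz.
8.95 MHz ≤ fs/2 = 9.425 MHz, appears at 8.95 MHz.
48 MHz mod fs = 10.3 MHz.
10.3 MHz > fs/2 = 9.425 MHz, folds to fs − 10.3 MHz = 8.55 MHz.
27.8 MHz and 65.5 MHz both map to 8.95 MHz.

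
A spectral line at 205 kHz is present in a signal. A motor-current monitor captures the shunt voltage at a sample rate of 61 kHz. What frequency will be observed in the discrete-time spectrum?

205 kHz mod fs = 22 kHz.
22 kHz ≤ fs/2 = 30.5 kHz, appears at 22 kHz.

22 kHz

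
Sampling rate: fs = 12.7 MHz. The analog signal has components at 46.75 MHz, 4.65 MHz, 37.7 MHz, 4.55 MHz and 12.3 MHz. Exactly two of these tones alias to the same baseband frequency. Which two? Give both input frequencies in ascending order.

12.3 MHz, 37.7 MHz

fs/2 = 6.35 MHz.
46.75 MHz mod fs = 8.65 MHz.
8.65 MHz > fs/2 = 6.35 MHz, folds to fs − 8.65 MHz = 4.05 MHz.
4.65 MHz ≤ fs/2 = 6.35 MHz, passes unchanged.
37.7 MHz mod fs = 12.3 MHz.
12.3 MHz > fs/2 = 6.35 MHz, folds to fs − 12.3 MHz = 0.4 MHz.
4.55 MHz ≤ fs/2 = 6.35 MHz, passes unchanged.
12.3 MHz > fs/2 = 6.35 MHz, folds to fs − 12.3 MHz = 0.4 MHz.
12.3 MHz and 37.7 MHz both map to 0.4 MHz.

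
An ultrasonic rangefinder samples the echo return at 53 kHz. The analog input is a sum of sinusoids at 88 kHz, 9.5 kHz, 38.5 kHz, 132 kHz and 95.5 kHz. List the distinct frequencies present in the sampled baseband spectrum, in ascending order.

9.5 kHz, 10.5 kHz, 14.5 kHz, 18 kHz, 26 kHz

fs/2 = 26.5 kHz.
88 kHz mod fs = 35 kHz.
35 kHz > fs/2 = 26.5 kHz, folds to fs − 35 kHz = 18 kHz.
9.5 kHz ≤ fs/2 = 26.5 kHz, passes unchanged.
38.5 kHz > fs/2 = 26.5 kHz, folds to fs − 38.5 kHz = 14.5 kHz.
132 kHz mod fs = 26 kHz.
26 kHz ≤ fs/2 = 26.5 kHz, appears at 26 kHz.
95.5 kHz mod fs = 42.5 kHz.
42.5 kHz > fs/2 = 26.5 kHz, folds to fs − 42.5 kHz = 10.5 kHz.
Distinct values: {9.5 kHz, 10.5 kHz, 14.5 kHz, 18 kHz, 26 kHz}.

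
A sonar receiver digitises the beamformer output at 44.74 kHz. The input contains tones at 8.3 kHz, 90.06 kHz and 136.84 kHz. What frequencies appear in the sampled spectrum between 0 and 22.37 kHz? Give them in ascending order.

0.58 kHz, 2.62 kHz, 8.3 kHz

fs/2 = 22.37 kHz.
8.3 kHz ≤ fs/2 = 22.37 kHz, passes unchanged.
90.06 kHz mod fs = 0.58 kHz.
0.58 kHz ≤ fs/2 = 22.37 kHz, appears at 0.58 kHz.
136.84 kHz mod fs = 2.62 kHz.
2.62 kHz ≤ fs/2 = 22.37 kHz, appears at 2.62 kHz.
Distinct values: {0.58 kHz, 2.62 kHz, 8.3 kHz}.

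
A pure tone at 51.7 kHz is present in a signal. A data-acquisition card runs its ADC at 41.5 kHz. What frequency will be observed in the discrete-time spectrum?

51.7 kHz mod fs = 10.2 kHz.
10.2 kHz ≤ fs/2 = 20.75 kHz, appears at 10.2 kHz.

10.2 kHz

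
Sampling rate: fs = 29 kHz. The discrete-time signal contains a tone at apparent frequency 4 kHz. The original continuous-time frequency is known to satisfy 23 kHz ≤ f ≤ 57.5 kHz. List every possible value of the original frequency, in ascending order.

25 kHz, 33 kHz, 54 kHz

Frequencies that alias to 4 kHz are k·fs ± 4 kHz for integer k ≥ 0.
k=0: 4 kHz.
k=1: 25 kHz, 33 kHz.
k=2: 54 kHz, 62 kHz.
k=3: 83 kHz, 91 kHz.
Within [23 kHz, 57.5 kHz]: 25 kHz, 33 kHz, 54 kHz.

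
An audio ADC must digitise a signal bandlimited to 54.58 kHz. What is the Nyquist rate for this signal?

Nyquist rate = 2 × 54.58 kHz = 109.16 kHz.

109.16 kHz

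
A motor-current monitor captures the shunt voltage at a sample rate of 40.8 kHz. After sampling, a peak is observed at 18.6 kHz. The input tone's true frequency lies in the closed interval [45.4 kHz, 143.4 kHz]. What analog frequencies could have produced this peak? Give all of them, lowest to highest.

59.4 kHz, 63 kHz, 100.2 kHz, 103.8 kHz, 141 kHz

Frequencies that alias to 18.6 kHz are k·fs ± 18.6 kHz for integer k ≥ 0.
k=0: 18.6 kHz.
k=1: 22.2 kHz, 59.4 kHz.
k=2: 63 kHz, 100.2 kHz.
k=3: 103.8 kHz, 141 kHz.
k=4: 144.6 kHz, 181.8 kHz.
Within [45.4 kHz, 143.4 kHz]: 59.4 kHz, 63 kHz, 100.2 kHz, 103.8 kHz, 141 kHz.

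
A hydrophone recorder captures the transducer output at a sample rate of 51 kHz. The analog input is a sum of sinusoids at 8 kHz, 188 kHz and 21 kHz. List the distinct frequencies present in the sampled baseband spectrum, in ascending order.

8 kHz, 16 kHz, 21 kHz

fs/2 = 25.5 kHz.
8 kHz ≤ fs/2 = 25.5 kHz, passes unchanged.
188 kHz mod fs = 35 kHz.
35 kHz > fs/2 = 25.5 kHz, folds to fs − 35 kHz = 16 kHz.
21 kHz ≤ fs/2 = 25.5 kHz, passes unchanged.
Distinct values: {8 kHz, 16 kHz, 21 kHz}.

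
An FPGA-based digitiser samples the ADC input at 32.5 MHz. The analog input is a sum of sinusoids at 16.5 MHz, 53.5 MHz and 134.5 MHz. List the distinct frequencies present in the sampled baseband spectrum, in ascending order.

4.5 MHz, 11.5 MHz, 16 MHz

fs/2 = 16.25 MHz.
16.5 MHz > fs/2 = 16.25 MHz, folds to fs − 16.5 MHz = 16 MHz.
53.5 MHz mod fs = 21 MHz.
21 MHz > fs/2 = 16.25 MHz, folds to fs − 21 MHz = 11.5 MHz.
134.5 MHz mod fs = 4.5 MHz.
4.5 MHz ≤ fs/2 = 16.25 MHz, appears at 4.5 MHz.
Distinct values: {4.5 MHz, 11.5 MHz, 16 MHz}.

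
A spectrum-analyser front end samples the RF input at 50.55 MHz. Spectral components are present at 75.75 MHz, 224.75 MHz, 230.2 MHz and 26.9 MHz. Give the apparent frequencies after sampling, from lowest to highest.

fs/2 = 25.275 MHz.
75.75 MHz mod fs = 25.2 MHz.
25.2 MHz ≤ fs/2 = 25.275 MHz, appears at 25.2 MHz.
224.75 MHz mod fs = 22.55 MHz.
22.55 MHz ≤ fs/2 = 25.275 MHz, appears at 22.55 MHz.
230.2 MHz mod fs = 28 MHz.
28 MHz > fs/2 = 25.275 MHz, folds to fs − 28 MHz = 22.55 MHz.
26.9 MHz > fs/2 = 25.275 MHz, folds to fs − 26.9 MHz = 23.65 MHz.
Distinct values: {22.55 MHz, 23.65 MHz, 25.2 MHz}.

22.55 MHz, 23.65 MHz, 25.2 MHz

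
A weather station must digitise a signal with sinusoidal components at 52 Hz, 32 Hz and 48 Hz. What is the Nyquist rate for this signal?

104 Hz

Highest-frequency component: 52 Hz.
Nyquist rate = 2 × 52 Hz = 104 Hz.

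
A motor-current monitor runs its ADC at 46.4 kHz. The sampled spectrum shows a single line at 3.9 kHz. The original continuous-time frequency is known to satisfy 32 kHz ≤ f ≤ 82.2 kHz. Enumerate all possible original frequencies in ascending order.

42.5 kHz, 50.3 kHz

Frequencies that alias to 3.9 kHz are k·fs ± 3.9 kHz for integer k ≥ 0.
k=0: 3.9 kHz.
k=1: 42.5 kHz, 50.3 kHz.
k=2: 88.9 kHz, 96.7 kHz.
Within [32 kHz, 82.2 kHz]: 42.5 kHz, 50.3 kHz.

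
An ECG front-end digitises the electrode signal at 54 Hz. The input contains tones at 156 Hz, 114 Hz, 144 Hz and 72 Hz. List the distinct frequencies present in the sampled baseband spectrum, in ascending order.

fs/2 = 27 Hz.
156 Hz mod fs = 48 Hz.
48 Hz > fs/2 = 27 Hz, folds to fs − 48 Hz = 6 Hz.
114 Hz mod fs = 6 Hz.
6 Hz ≤ fs/2 = 27 Hz, appears at 6 Hz.
144 Hz mod fs = 36 Hz.
36 Hz > fs/2 = 27 Hz, folds to fs − 36 Hz = 18 Hz.
72 Hz mod fs = 18 Hz.
18 Hz ≤ fs/2 = 27 Hz, appears at 18 Hz.
Distinct values: {6 Hz, 18 Hz}.

6 Hz, 18 Hz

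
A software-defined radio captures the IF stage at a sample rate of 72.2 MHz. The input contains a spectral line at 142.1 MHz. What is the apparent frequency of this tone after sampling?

142.1 MHz mod fs = 69.9 MHz.
69.9 MHz > fs/2 = 36.1 MHz, folds to fs − 69.9 MHz = 2.3 MHz.

2.3 MHz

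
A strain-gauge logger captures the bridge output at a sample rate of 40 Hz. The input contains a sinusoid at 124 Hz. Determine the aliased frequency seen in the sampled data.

124 Hz mod fs = 4 Hz.
4 Hz ≤ fs/2 = 20 Hz, appears at 4 Hz.

4 Hz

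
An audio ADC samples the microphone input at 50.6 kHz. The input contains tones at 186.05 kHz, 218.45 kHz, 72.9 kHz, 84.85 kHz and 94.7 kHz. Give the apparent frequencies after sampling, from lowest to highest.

6.5 kHz, 16.05 kHz, 16.35 kHz, 22.3 kHz

fs/2 = 25.3 kHz.
186.05 kHz mod fs = 34.25 kHz.
34.25 kHz > fs/2 = 25.3 kHz, folds to fs − 34.25 kHz = 16.35 kHz.
218.45 kHz mod fs = 16.05 kHz.
16.05 kHz ≤ fs/2 = 25.3 kHz, appears at 16.05 kHz.
72.9 kHz mod fs = 22.3 kHz.
22.3 kHz ≤ fs/2 = 25.3 kHz, appears at 22.3 kHz.
84.85 kHz mod fs = 34.25 kHz.
34.25 kHz > fs/2 = 25.3 kHz, folds to fs − 34.25 kHz = 16.35 kHz.
94.7 kHz mod fs = 44.1 kHz.
44.1 kHz > fs/2 = 25.3 kHz, folds to fs − 44.1 kHz = 6.5 kHz.
Distinct values: {6.5 kHz, 16.05 kHz, 16.35 kHz, 22.3 kHz}.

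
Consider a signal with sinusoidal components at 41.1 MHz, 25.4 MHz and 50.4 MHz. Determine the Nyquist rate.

100.8 MHz

Highest-frequency component: 50.4 MHz.
Nyquist rate = 2 × 50.4 MHz = 100.8 MHz.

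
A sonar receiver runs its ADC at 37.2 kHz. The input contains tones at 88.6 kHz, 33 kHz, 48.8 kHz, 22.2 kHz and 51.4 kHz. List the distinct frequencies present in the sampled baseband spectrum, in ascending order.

4.2 kHz, 11.6 kHz, 14.2 kHz, 15 kHz

fs/2 = 18.6 kHz.
88.6 kHz mod fs = 14.2 kHz.
14.2 kHz ≤ fs/2 = 18.6 kHz, appears at 14.2 kHz.
33 kHz > fs/2 = 18.6 kHz, folds to fs − 33 kHz = 4.2 kHz.
48.8 kHz mod fs = 11.6 kHz.
11.6 kHz ≤ fs/2 = 18.6 kHz, appears at 11.6 kHz.
22.2 kHz > fs/2 = 18.6 kHz, folds to fs − 22.2 kHz = 15 kHz.
51.4 kHz mod fs = 14.2 kHz.
14.2 kHz ≤ fs/2 = 18.6 kHz, appears at 14.2 kHz.
Distinct values: {4.2 kHz, 11.6 kHz, 14.2 kHz, 15 kHz}.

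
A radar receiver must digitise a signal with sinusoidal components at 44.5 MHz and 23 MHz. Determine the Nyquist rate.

89 MHz

Highest-frequency component: 44.5 MHz.
Nyquist rate = 2 × 44.5 MHz = 89 MHz.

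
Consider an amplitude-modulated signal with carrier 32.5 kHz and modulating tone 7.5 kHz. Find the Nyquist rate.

80 kHz

AM sidebands sit at fc ± fm = 25 kHz and 40 kHz.
Highest-frequency component: 40 kHz.
Nyquist rate = 2 × 40 kHz = 80 kHz.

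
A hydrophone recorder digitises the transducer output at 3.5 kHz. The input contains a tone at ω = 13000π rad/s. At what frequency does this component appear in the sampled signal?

ω = 13000π rad/s → f = ω/(2π) = 6500 Hz = 6.5 kHz.
6.5 kHz mod fs = 3 kHz.
3 kHz > fs/2 = 1.75 kHz, folds to fs − 3 kHz = 0.5 kHz.

0.5 kHz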